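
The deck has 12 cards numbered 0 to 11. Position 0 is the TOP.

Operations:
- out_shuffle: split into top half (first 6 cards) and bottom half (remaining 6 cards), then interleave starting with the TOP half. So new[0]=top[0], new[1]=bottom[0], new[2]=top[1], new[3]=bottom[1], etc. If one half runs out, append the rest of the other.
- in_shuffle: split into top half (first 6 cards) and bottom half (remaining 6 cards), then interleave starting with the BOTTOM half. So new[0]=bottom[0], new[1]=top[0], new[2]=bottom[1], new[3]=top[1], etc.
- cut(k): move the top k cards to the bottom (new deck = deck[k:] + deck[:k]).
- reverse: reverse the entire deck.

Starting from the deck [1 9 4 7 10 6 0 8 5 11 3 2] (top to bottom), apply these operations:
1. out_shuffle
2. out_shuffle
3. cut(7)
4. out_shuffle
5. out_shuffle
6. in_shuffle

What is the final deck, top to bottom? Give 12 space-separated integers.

After op 1 (out_shuffle): [1 0 9 8 4 5 7 11 10 3 6 2]
After op 2 (out_shuffle): [1 7 0 11 9 10 8 3 4 6 5 2]
After op 3 (cut(7)): [3 4 6 5 2 1 7 0 11 9 10 8]
After op 4 (out_shuffle): [3 7 4 0 6 11 5 9 2 10 1 8]
After op 5 (out_shuffle): [3 5 7 9 4 2 0 10 6 1 11 8]
After op 6 (in_shuffle): [0 3 10 5 6 7 1 9 11 4 8 2]

Answer: 0 3 10 5 6 7 1 9 11 4 8 2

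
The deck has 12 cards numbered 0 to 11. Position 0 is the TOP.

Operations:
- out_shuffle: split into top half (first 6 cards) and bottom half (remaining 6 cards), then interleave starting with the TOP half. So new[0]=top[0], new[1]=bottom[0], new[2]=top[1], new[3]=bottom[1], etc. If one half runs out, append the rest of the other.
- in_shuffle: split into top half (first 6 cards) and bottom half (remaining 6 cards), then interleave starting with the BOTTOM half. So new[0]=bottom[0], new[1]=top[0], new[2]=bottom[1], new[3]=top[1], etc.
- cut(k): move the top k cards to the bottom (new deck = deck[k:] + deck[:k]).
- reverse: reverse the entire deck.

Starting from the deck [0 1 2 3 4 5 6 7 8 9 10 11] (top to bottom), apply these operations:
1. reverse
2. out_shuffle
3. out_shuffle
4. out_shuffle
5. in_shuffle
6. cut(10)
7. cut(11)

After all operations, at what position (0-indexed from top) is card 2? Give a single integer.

After op 1 (reverse): [11 10 9 8 7 6 5 4 3 2 1 0]
After op 2 (out_shuffle): [11 5 10 4 9 3 8 2 7 1 6 0]
After op 3 (out_shuffle): [11 8 5 2 10 7 4 1 9 6 3 0]
After op 4 (out_shuffle): [11 4 8 1 5 9 2 6 10 3 7 0]
After op 5 (in_shuffle): [2 11 6 4 10 8 3 1 7 5 0 9]
After op 6 (cut(10)): [0 9 2 11 6 4 10 8 3 1 7 5]
After op 7 (cut(11)): [5 0 9 2 11 6 4 10 8 3 1 7]
Card 2 is at position 3.

Answer: 3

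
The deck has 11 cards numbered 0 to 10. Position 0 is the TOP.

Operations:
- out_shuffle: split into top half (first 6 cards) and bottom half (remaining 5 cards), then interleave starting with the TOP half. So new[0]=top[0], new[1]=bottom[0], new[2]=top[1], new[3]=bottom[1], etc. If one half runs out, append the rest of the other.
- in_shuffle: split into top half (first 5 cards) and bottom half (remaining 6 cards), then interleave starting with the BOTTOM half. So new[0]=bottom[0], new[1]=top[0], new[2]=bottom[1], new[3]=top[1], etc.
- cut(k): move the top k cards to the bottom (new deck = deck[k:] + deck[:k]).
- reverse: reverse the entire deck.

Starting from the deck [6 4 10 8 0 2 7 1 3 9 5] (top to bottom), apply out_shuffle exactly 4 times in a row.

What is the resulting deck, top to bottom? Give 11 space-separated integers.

Answer: 6 9 1 2 8 4 5 3 7 0 10

Derivation:
After op 1 (out_shuffle): [6 7 4 1 10 3 8 9 0 5 2]
After op 2 (out_shuffle): [6 8 7 9 4 0 1 5 10 2 3]
After op 3 (out_shuffle): [6 1 8 5 7 10 9 2 4 3 0]
After op 4 (out_shuffle): [6 9 1 2 8 4 5 3 7 0 10]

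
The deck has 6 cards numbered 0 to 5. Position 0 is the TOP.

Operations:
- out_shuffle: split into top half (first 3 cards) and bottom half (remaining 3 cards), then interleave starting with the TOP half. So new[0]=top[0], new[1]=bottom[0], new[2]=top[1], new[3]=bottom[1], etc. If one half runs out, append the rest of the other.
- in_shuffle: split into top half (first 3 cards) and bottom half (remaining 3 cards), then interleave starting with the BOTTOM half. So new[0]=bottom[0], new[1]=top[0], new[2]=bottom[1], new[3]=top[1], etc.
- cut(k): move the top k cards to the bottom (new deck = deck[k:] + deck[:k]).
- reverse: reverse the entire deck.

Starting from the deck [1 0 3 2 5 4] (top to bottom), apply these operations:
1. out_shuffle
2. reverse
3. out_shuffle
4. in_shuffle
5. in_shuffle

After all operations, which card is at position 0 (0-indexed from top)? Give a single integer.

After op 1 (out_shuffle): [1 2 0 5 3 4]
After op 2 (reverse): [4 3 5 0 2 1]
After op 3 (out_shuffle): [4 0 3 2 5 1]
After op 4 (in_shuffle): [2 4 5 0 1 3]
After op 5 (in_shuffle): [0 2 1 4 3 5]
Position 0: card 0.

Answer: 0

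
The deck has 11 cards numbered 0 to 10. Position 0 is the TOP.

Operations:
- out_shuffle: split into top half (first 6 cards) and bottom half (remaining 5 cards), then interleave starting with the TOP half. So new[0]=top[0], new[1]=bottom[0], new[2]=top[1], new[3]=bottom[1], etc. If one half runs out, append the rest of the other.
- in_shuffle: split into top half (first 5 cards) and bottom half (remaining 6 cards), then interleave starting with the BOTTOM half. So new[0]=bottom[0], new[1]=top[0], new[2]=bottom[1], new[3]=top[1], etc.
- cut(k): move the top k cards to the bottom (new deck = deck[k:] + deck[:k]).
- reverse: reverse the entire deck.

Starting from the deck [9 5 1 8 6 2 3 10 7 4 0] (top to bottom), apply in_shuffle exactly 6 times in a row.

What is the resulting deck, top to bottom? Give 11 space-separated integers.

After op 1 (in_shuffle): [2 9 3 5 10 1 7 8 4 6 0]
After op 2 (in_shuffle): [1 2 7 9 8 3 4 5 6 10 0]
After op 3 (in_shuffle): [3 1 4 2 5 7 6 9 10 8 0]
After op 4 (in_shuffle): [7 3 6 1 9 4 10 2 8 5 0]
After op 5 (in_shuffle): [4 7 10 3 2 6 8 1 5 9 0]
After op 6 (in_shuffle): [6 4 8 7 1 10 5 3 9 2 0]

Answer: 6 4 8 7 1 10 5 3 9 2 0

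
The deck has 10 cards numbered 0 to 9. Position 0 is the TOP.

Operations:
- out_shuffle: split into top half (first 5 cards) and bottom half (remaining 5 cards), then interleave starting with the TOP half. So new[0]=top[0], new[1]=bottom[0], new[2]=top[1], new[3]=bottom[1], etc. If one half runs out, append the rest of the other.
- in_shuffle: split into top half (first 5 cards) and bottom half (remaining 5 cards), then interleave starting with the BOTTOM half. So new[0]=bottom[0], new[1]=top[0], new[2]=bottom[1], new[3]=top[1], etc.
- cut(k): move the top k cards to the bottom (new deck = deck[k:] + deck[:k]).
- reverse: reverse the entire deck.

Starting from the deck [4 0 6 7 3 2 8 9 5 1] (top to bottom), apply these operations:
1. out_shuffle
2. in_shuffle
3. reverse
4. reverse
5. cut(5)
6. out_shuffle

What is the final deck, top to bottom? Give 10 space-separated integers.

Answer: 0 9 3 4 8 7 1 2 6 5

Derivation:
After op 1 (out_shuffle): [4 2 0 8 6 9 7 5 3 1]
After op 2 (in_shuffle): [9 4 7 2 5 0 3 8 1 6]
After op 3 (reverse): [6 1 8 3 0 5 2 7 4 9]
After op 4 (reverse): [9 4 7 2 5 0 3 8 1 6]
After op 5 (cut(5)): [0 3 8 1 6 9 4 7 2 5]
After op 6 (out_shuffle): [0 9 3 4 8 7 1 2 6 5]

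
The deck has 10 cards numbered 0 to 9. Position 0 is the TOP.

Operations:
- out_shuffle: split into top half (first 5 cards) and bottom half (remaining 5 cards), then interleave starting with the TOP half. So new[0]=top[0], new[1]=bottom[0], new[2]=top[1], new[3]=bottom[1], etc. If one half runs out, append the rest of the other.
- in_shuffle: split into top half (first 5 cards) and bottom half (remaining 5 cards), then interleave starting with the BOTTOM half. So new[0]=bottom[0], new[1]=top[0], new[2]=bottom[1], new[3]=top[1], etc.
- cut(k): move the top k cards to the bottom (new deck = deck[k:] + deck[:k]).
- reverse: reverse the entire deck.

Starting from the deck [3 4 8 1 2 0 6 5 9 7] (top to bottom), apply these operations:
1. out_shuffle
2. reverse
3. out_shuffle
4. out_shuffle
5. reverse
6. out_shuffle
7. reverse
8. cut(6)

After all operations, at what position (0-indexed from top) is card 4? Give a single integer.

After op 1 (out_shuffle): [3 0 4 6 8 5 1 9 2 7]
After op 2 (reverse): [7 2 9 1 5 8 6 4 0 3]
After op 3 (out_shuffle): [7 8 2 6 9 4 1 0 5 3]
After op 4 (out_shuffle): [7 4 8 1 2 0 6 5 9 3]
After op 5 (reverse): [3 9 5 6 0 2 1 8 4 7]
After op 6 (out_shuffle): [3 2 9 1 5 8 6 4 0 7]
After op 7 (reverse): [7 0 4 6 8 5 1 9 2 3]
After op 8 (cut(6)): [1 9 2 3 7 0 4 6 8 5]
Card 4 is at position 6.

Answer: 6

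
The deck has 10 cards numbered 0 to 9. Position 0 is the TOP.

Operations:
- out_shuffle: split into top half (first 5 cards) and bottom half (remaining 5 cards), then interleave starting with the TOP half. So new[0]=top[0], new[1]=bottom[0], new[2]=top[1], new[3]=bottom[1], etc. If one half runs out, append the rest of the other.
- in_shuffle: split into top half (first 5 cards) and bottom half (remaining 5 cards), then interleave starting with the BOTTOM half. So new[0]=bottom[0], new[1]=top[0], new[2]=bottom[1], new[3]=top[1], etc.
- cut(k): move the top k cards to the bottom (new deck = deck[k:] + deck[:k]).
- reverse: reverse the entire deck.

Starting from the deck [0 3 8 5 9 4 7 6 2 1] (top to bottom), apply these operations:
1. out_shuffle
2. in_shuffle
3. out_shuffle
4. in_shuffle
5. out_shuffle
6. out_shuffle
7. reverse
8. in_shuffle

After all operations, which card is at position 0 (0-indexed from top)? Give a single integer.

Answer: 6

Derivation:
After op 1 (out_shuffle): [0 4 3 7 8 6 5 2 9 1]
After op 2 (in_shuffle): [6 0 5 4 2 3 9 7 1 8]
After op 3 (out_shuffle): [6 3 0 9 5 7 4 1 2 8]
After op 4 (in_shuffle): [7 6 4 3 1 0 2 9 8 5]
After op 5 (out_shuffle): [7 0 6 2 4 9 3 8 1 5]
After op 6 (out_shuffle): [7 9 0 3 6 8 2 1 4 5]
After op 7 (reverse): [5 4 1 2 8 6 3 0 9 7]
After op 8 (in_shuffle): [6 5 3 4 0 1 9 2 7 8]
Position 0: card 6.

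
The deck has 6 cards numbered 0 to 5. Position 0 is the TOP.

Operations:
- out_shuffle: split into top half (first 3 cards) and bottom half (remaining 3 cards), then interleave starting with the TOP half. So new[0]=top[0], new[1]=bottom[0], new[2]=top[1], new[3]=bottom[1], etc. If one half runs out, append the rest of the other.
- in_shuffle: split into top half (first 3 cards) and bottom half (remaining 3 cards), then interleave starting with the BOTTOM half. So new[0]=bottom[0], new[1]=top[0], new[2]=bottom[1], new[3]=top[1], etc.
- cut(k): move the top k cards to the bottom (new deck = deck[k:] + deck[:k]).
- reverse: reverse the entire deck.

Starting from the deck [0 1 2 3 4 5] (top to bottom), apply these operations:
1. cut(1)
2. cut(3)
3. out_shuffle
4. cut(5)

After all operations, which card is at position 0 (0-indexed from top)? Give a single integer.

Answer: 3

Derivation:
After op 1 (cut(1)): [1 2 3 4 5 0]
After op 2 (cut(3)): [4 5 0 1 2 3]
After op 3 (out_shuffle): [4 1 5 2 0 3]
After op 4 (cut(5)): [3 4 1 5 2 0]
Position 0: card 3.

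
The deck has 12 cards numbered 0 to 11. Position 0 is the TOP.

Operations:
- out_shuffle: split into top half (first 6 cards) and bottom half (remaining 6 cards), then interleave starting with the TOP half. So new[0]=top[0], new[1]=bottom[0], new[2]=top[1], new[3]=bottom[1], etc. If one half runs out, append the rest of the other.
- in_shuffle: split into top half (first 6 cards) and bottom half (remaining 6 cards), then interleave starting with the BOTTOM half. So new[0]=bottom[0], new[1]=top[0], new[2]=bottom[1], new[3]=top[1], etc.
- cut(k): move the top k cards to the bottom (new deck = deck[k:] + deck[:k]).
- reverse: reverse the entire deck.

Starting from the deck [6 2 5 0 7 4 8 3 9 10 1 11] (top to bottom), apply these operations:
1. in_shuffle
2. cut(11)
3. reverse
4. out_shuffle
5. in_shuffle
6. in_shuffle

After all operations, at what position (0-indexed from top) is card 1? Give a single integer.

Answer: 6

Derivation:
After op 1 (in_shuffle): [8 6 3 2 9 5 10 0 1 7 11 4]
After op 2 (cut(11)): [4 8 6 3 2 9 5 10 0 1 7 11]
After op 3 (reverse): [11 7 1 0 10 5 9 2 3 6 8 4]
After op 4 (out_shuffle): [11 9 7 2 1 3 0 6 10 8 5 4]
After op 5 (in_shuffle): [0 11 6 9 10 7 8 2 5 1 4 3]
After op 6 (in_shuffle): [8 0 2 11 5 6 1 9 4 10 3 7]
Card 1 is at position 6.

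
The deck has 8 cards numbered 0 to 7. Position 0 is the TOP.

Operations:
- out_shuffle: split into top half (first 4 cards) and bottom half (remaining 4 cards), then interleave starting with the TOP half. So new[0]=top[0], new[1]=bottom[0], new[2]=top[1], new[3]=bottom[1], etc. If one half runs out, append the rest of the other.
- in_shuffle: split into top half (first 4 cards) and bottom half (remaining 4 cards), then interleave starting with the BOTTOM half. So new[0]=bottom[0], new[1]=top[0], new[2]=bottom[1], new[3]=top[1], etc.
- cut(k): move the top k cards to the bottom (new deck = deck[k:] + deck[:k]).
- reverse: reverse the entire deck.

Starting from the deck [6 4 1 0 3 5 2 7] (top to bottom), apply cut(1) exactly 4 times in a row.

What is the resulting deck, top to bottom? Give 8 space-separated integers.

Answer: 3 5 2 7 6 4 1 0

Derivation:
After op 1 (cut(1)): [4 1 0 3 5 2 7 6]
After op 2 (cut(1)): [1 0 3 5 2 7 6 4]
After op 3 (cut(1)): [0 3 5 2 7 6 4 1]
After op 4 (cut(1)): [3 5 2 7 6 4 1 0]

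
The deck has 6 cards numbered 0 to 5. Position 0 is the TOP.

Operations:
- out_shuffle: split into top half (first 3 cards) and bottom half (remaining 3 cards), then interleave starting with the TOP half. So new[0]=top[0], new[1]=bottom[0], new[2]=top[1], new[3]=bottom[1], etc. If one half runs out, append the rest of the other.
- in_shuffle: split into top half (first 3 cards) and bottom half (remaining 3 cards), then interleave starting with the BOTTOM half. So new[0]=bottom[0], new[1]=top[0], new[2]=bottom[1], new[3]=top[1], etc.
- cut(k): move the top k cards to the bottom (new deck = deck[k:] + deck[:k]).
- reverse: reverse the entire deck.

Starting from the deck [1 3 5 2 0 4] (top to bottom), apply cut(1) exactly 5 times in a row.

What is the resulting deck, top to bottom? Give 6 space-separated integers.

Answer: 4 1 3 5 2 0

Derivation:
After op 1 (cut(1)): [3 5 2 0 4 1]
After op 2 (cut(1)): [5 2 0 4 1 3]
After op 3 (cut(1)): [2 0 4 1 3 5]
After op 4 (cut(1)): [0 4 1 3 5 2]
After op 5 (cut(1)): [4 1 3 5 2 0]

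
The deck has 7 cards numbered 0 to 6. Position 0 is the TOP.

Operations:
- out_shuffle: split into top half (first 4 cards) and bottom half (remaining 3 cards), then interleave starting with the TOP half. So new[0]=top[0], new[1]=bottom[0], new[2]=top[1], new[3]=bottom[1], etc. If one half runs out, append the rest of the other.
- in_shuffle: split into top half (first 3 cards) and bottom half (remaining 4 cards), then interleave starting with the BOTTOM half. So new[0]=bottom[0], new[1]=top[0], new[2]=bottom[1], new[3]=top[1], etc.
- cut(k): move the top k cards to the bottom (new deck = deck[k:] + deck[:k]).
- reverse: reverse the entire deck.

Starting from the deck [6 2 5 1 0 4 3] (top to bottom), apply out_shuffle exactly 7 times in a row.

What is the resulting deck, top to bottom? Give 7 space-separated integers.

After op 1 (out_shuffle): [6 0 2 4 5 3 1]
After op 2 (out_shuffle): [6 5 0 3 2 1 4]
After op 3 (out_shuffle): [6 2 5 1 0 4 3]
After op 4 (out_shuffle): [6 0 2 4 5 3 1]
After op 5 (out_shuffle): [6 5 0 3 2 1 4]
After op 6 (out_shuffle): [6 2 5 1 0 4 3]
After op 7 (out_shuffle): [6 0 2 4 5 3 1]

Answer: 6 0 2 4 5 3 1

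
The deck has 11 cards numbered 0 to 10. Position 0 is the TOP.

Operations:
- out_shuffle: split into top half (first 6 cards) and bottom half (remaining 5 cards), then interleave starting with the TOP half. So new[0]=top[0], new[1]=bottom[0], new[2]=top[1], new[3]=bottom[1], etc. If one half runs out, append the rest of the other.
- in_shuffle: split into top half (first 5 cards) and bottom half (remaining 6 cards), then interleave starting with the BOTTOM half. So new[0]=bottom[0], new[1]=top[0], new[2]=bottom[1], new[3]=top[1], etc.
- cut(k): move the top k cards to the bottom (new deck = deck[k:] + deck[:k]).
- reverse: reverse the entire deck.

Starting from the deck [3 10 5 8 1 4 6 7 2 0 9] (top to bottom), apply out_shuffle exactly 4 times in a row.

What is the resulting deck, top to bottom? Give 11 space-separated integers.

Answer: 3 0 7 4 8 10 9 2 6 1 5

Derivation:
After op 1 (out_shuffle): [3 6 10 7 5 2 8 0 1 9 4]
After op 2 (out_shuffle): [3 8 6 0 10 1 7 9 5 4 2]
After op 3 (out_shuffle): [3 7 8 9 6 5 0 4 10 2 1]
After op 4 (out_shuffle): [3 0 7 4 8 10 9 2 6 1 5]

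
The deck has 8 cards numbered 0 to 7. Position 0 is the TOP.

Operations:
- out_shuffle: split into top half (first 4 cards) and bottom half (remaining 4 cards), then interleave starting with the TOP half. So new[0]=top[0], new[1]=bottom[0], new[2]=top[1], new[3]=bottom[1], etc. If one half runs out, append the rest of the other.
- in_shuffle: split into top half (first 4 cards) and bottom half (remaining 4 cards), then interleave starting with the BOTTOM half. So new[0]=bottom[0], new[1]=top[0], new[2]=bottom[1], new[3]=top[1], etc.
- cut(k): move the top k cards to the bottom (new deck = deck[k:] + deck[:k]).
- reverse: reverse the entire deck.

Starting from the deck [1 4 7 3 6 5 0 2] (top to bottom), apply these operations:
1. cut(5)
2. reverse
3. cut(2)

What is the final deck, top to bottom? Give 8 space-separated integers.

After op 1 (cut(5)): [5 0 2 1 4 7 3 6]
After op 2 (reverse): [6 3 7 4 1 2 0 5]
After op 3 (cut(2)): [7 4 1 2 0 5 6 3]

Answer: 7 4 1 2 0 5 6 3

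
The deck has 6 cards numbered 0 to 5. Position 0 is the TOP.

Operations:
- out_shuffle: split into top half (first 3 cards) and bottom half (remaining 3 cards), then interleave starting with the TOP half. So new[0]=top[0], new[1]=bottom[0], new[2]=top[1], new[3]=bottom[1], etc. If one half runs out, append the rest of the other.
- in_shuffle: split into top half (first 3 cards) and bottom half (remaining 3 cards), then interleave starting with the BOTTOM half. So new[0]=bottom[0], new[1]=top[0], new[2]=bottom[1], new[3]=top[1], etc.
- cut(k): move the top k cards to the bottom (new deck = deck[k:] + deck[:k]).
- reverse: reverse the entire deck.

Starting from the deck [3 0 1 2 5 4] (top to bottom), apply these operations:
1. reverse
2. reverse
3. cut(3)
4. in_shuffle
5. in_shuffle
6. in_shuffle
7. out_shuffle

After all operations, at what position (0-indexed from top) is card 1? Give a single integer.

After op 1 (reverse): [4 5 2 1 0 3]
After op 2 (reverse): [3 0 1 2 5 4]
After op 3 (cut(3)): [2 5 4 3 0 1]
After op 4 (in_shuffle): [3 2 0 5 1 4]
After op 5 (in_shuffle): [5 3 1 2 4 0]
After op 6 (in_shuffle): [2 5 4 3 0 1]
After op 7 (out_shuffle): [2 3 5 0 4 1]
Card 1 is at position 5.

Answer: 5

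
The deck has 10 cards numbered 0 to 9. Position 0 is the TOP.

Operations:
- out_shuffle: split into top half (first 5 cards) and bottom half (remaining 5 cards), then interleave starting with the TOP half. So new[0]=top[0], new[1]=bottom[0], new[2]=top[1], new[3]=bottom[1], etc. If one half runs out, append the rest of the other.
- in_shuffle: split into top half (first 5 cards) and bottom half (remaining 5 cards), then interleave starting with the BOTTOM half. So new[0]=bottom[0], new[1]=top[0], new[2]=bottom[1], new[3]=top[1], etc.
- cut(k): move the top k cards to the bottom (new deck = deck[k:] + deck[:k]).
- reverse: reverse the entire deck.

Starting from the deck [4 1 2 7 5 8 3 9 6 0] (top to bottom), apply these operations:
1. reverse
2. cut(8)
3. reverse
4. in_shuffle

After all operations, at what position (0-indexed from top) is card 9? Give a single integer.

Answer: 0

Derivation:
After op 1 (reverse): [0 6 9 3 8 5 7 2 1 4]
After op 2 (cut(8)): [1 4 0 6 9 3 8 5 7 2]
After op 3 (reverse): [2 7 5 8 3 9 6 0 4 1]
After op 4 (in_shuffle): [9 2 6 7 0 5 4 8 1 3]
Card 9 is at position 0.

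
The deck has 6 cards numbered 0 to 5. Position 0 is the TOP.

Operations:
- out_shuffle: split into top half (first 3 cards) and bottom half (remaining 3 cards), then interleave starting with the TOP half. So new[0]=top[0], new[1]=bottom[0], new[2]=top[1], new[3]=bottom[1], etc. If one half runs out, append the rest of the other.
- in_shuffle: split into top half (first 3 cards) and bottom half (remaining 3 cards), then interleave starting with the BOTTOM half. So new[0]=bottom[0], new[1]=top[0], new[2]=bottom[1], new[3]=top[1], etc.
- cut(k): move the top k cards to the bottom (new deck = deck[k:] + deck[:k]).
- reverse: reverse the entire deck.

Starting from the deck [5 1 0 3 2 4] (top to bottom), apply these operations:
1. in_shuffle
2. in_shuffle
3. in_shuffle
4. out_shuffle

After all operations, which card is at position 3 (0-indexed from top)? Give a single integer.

Answer: 2

Derivation:
After op 1 (in_shuffle): [3 5 2 1 4 0]
After op 2 (in_shuffle): [1 3 4 5 0 2]
After op 3 (in_shuffle): [5 1 0 3 2 4]
After op 4 (out_shuffle): [5 3 1 2 0 4]
Position 3: card 2.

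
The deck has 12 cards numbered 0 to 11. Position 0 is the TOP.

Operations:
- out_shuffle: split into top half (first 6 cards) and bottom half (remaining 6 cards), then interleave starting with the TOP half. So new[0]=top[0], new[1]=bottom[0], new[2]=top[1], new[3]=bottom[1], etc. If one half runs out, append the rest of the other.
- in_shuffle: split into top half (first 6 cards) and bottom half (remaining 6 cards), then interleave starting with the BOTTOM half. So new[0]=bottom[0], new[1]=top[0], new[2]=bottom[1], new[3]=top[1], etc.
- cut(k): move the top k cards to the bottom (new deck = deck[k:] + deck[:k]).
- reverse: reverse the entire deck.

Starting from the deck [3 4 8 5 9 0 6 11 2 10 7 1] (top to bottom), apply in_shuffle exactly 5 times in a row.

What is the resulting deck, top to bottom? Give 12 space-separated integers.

Answer: 7 2 6 9 8 3 1 10 11 0 5 4

Derivation:
After op 1 (in_shuffle): [6 3 11 4 2 8 10 5 7 9 1 0]
After op 2 (in_shuffle): [10 6 5 3 7 11 9 4 1 2 0 8]
After op 3 (in_shuffle): [9 10 4 6 1 5 2 3 0 7 8 11]
After op 4 (in_shuffle): [2 9 3 10 0 4 7 6 8 1 11 5]
After op 5 (in_shuffle): [7 2 6 9 8 3 1 10 11 0 5 4]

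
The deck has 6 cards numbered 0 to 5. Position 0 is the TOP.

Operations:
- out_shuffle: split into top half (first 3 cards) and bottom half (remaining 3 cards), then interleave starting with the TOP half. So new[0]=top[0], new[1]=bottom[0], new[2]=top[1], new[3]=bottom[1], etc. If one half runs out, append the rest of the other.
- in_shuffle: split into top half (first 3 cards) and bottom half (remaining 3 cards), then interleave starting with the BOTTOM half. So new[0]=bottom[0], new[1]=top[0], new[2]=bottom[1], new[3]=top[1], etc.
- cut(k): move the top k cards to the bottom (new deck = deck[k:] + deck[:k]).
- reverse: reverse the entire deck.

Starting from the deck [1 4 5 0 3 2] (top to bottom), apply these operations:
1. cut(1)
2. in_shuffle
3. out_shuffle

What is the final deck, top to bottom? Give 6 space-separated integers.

After op 1 (cut(1)): [4 5 0 3 2 1]
After op 2 (in_shuffle): [3 4 2 5 1 0]
After op 3 (out_shuffle): [3 5 4 1 2 0]

Answer: 3 5 4 1 2 0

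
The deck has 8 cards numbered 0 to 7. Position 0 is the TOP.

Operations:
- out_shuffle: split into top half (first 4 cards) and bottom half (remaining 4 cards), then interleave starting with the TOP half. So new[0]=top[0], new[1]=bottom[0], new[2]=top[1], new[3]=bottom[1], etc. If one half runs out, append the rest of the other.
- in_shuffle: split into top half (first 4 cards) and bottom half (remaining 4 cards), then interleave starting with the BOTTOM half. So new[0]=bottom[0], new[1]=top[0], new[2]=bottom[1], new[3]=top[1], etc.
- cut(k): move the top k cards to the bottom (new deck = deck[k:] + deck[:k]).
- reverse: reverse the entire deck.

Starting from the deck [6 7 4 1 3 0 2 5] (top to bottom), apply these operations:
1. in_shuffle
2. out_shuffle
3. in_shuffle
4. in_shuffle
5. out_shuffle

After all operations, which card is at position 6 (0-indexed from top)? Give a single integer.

Answer: 3

Derivation:
After op 1 (in_shuffle): [3 6 0 7 2 4 5 1]
After op 2 (out_shuffle): [3 2 6 4 0 5 7 1]
After op 3 (in_shuffle): [0 3 5 2 7 6 1 4]
After op 4 (in_shuffle): [7 0 6 3 1 5 4 2]
After op 5 (out_shuffle): [7 1 0 5 6 4 3 2]
Position 6: card 3.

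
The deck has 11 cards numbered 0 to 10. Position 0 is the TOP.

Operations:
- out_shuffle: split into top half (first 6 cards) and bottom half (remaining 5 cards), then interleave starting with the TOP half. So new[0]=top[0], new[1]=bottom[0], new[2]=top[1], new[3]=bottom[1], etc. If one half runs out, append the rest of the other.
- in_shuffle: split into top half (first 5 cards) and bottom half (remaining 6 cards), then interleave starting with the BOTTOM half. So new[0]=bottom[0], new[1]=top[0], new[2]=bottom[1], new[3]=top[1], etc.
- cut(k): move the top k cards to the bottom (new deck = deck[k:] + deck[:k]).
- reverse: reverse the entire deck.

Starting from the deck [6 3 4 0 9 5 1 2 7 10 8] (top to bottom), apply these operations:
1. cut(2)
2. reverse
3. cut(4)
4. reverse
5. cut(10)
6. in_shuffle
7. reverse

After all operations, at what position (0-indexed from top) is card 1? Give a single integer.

Answer: 2

Derivation:
After op 1 (cut(2)): [4 0 9 5 1 2 7 10 8 6 3]
After op 2 (reverse): [3 6 8 10 7 2 1 5 9 0 4]
After op 3 (cut(4)): [7 2 1 5 9 0 4 3 6 8 10]
After op 4 (reverse): [10 8 6 3 4 0 9 5 1 2 7]
After op 5 (cut(10)): [7 10 8 6 3 4 0 9 5 1 2]
After op 6 (in_shuffle): [4 7 0 10 9 8 5 6 1 3 2]
After op 7 (reverse): [2 3 1 6 5 8 9 10 0 7 4]
Card 1 is at position 2.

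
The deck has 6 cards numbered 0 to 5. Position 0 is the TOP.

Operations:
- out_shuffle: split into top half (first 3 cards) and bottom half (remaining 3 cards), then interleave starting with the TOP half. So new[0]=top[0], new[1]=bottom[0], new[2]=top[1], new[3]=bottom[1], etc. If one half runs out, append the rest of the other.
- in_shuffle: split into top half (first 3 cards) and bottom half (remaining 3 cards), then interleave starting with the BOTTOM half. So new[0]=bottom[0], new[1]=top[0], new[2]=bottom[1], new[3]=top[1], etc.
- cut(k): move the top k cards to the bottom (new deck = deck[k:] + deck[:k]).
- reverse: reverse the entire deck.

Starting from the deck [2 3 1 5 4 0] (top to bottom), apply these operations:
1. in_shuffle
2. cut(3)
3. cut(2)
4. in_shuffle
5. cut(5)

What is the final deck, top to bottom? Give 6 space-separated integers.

After op 1 (in_shuffle): [5 2 4 3 0 1]
After op 2 (cut(3)): [3 0 1 5 2 4]
After op 3 (cut(2)): [1 5 2 4 3 0]
After op 4 (in_shuffle): [4 1 3 5 0 2]
After op 5 (cut(5)): [2 4 1 3 5 0]

Answer: 2 4 1 3 5 0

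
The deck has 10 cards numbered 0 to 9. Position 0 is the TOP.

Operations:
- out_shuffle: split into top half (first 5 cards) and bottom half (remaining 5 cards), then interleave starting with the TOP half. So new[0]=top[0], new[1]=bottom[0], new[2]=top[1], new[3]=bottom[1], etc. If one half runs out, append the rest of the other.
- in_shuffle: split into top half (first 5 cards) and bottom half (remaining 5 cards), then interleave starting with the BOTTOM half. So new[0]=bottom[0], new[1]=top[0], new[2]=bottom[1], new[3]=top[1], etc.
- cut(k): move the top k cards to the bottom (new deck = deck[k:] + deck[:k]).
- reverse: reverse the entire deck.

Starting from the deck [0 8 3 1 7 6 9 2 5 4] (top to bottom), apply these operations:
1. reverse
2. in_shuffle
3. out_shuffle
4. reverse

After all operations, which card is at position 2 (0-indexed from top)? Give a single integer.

After op 1 (reverse): [4 5 2 9 6 7 1 3 8 0]
After op 2 (in_shuffle): [7 4 1 5 3 2 8 9 0 6]
After op 3 (out_shuffle): [7 2 4 8 1 9 5 0 3 6]
After op 4 (reverse): [6 3 0 5 9 1 8 4 2 7]
Position 2: card 0.

Answer: 0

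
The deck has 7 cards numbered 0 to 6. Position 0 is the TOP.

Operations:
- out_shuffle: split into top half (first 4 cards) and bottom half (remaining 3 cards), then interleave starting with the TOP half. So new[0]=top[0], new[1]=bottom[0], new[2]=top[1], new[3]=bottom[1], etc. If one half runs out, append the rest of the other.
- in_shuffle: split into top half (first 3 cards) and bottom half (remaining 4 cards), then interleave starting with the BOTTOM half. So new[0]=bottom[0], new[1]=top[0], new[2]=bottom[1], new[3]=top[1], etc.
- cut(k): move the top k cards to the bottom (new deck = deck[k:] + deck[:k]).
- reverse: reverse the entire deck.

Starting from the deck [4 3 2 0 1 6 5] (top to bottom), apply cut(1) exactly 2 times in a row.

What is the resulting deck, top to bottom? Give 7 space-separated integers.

Answer: 2 0 1 6 5 4 3

Derivation:
After op 1 (cut(1)): [3 2 0 1 6 5 4]
After op 2 (cut(1)): [2 0 1 6 5 4 3]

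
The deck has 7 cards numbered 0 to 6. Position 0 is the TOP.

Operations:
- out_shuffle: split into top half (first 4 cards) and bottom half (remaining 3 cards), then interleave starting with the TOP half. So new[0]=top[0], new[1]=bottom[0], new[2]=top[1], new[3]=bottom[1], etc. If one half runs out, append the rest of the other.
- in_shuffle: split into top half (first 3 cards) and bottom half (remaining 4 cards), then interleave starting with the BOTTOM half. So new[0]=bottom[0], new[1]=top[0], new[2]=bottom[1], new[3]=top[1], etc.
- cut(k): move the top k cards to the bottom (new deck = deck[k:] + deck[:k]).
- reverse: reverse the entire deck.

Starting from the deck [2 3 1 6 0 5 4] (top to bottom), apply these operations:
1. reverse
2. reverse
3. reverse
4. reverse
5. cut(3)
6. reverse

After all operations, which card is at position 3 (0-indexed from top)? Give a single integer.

After op 1 (reverse): [4 5 0 6 1 3 2]
After op 2 (reverse): [2 3 1 6 0 5 4]
After op 3 (reverse): [4 5 0 6 1 3 2]
After op 4 (reverse): [2 3 1 6 0 5 4]
After op 5 (cut(3)): [6 0 5 4 2 3 1]
After op 6 (reverse): [1 3 2 4 5 0 6]
Position 3: card 4.

Answer: 4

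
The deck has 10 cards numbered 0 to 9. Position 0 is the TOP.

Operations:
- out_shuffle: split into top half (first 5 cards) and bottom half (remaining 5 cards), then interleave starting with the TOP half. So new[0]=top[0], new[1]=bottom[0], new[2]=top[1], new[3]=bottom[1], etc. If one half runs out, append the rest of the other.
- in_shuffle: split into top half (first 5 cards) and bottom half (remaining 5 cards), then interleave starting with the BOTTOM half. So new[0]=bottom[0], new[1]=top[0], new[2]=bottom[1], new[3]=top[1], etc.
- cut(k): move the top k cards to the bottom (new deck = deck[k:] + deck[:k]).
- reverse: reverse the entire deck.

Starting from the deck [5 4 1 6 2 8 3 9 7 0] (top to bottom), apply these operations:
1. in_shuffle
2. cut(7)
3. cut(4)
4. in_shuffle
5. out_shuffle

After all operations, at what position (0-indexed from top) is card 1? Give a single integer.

Answer: 9

Derivation:
After op 1 (in_shuffle): [8 5 3 4 9 1 7 6 0 2]
After op 2 (cut(7)): [6 0 2 8 5 3 4 9 1 7]
After op 3 (cut(4)): [5 3 4 9 1 7 6 0 2 8]
After op 4 (in_shuffle): [7 5 6 3 0 4 2 9 8 1]
After op 5 (out_shuffle): [7 4 5 2 6 9 3 8 0 1]
Card 1 is at position 9.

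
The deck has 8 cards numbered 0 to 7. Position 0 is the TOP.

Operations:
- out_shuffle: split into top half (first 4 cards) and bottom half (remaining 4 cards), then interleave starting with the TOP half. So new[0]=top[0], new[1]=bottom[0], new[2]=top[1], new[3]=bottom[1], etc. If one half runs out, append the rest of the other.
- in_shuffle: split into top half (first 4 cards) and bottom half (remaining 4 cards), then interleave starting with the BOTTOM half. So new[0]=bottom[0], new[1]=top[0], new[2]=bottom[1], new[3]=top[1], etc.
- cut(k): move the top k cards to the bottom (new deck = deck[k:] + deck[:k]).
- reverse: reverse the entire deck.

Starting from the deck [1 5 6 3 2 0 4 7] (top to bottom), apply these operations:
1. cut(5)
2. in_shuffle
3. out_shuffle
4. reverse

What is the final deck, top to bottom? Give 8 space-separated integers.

Answer: 1 4 2 6 7 0 3 5

Derivation:
After op 1 (cut(5)): [0 4 7 1 5 6 3 2]
After op 2 (in_shuffle): [5 0 6 4 3 7 2 1]
After op 3 (out_shuffle): [5 3 0 7 6 2 4 1]
After op 4 (reverse): [1 4 2 6 7 0 3 5]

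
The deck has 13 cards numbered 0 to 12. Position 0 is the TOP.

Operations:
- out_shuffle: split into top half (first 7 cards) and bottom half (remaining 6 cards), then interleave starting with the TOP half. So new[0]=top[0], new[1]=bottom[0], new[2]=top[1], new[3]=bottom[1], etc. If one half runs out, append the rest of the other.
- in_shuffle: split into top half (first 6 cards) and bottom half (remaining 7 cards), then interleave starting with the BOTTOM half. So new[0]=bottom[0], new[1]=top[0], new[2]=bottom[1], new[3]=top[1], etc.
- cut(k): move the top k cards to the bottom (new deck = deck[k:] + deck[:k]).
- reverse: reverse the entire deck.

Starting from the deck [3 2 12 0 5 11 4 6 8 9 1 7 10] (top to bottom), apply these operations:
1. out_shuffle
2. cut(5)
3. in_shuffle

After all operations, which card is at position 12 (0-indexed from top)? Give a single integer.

Answer: 12

Derivation:
After op 1 (out_shuffle): [3 6 2 8 12 9 0 1 5 7 11 10 4]
After op 2 (cut(5)): [9 0 1 5 7 11 10 4 3 6 2 8 12]
After op 3 (in_shuffle): [10 9 4 0 3 1 6 5 2 7 8 11 12]
Position 12: card 12.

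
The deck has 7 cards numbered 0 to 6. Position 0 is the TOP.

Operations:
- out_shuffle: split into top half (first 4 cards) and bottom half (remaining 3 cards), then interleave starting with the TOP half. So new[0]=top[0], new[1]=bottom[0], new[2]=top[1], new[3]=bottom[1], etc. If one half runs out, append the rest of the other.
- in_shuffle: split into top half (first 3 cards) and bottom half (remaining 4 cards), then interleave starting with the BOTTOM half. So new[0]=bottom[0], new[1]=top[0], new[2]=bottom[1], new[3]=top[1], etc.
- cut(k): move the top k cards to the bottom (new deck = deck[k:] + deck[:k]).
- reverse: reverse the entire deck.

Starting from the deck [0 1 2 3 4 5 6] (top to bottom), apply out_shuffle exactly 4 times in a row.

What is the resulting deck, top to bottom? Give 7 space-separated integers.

After op 1 (out_shuffle): [0 4 1 5 2 6 3]
After op 2 (out_shuffle): [0 2 4 6 1 3 5]
After op 3 (out_shuffle): [0 1 2 3 4 5 6]
After op 4 (out_shuffle): [0 4 1 5 2 6 3]

Answer: 0 4 1 5 2 6 3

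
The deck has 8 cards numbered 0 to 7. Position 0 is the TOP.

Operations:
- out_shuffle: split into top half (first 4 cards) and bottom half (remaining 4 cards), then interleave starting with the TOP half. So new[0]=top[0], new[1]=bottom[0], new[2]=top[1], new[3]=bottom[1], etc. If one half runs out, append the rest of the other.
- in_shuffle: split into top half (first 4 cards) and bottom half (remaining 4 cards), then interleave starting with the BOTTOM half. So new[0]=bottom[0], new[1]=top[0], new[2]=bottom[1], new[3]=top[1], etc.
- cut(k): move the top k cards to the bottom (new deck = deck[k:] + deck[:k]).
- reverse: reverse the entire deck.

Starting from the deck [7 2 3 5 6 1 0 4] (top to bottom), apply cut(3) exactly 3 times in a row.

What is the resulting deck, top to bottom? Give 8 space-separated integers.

Answer: 2 3 5 6 1 0 4 7

Derivation:
After op 1 (cut(3)): [5 6 1 0 4 7 2 3]
After op 2 (cut(3)): [0 4 7 2 3 5 6 1]
After op 3 (cut(3)): [2 3 5 6 1 0 4 7]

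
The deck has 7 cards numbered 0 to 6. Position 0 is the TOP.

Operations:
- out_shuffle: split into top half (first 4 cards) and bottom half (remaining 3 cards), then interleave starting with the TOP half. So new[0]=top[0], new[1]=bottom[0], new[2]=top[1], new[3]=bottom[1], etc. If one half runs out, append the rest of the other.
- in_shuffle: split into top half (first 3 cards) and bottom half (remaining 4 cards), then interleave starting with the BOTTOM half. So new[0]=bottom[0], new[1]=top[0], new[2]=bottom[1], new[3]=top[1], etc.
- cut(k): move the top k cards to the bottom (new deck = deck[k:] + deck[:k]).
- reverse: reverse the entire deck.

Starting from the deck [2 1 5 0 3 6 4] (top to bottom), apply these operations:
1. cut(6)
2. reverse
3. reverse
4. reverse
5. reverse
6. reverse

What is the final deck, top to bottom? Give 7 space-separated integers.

Answer: 6 3 0 5 1 2 4

Derivation:
After op 1 (cut(6)): [4 2 1 5 0 3 6]
After op 2 (reverse): [6 3 0 5 1 2 4]
After op 3 (reverse): [4 2 1 5 0 3 6]
After op 4 (reverse): [6 3 0 5 1 2 4]
After op 5 (reverse): [4 2 1 5 0 3 6]
After op 6 (reverse): [6 3 0 5 1 2 4]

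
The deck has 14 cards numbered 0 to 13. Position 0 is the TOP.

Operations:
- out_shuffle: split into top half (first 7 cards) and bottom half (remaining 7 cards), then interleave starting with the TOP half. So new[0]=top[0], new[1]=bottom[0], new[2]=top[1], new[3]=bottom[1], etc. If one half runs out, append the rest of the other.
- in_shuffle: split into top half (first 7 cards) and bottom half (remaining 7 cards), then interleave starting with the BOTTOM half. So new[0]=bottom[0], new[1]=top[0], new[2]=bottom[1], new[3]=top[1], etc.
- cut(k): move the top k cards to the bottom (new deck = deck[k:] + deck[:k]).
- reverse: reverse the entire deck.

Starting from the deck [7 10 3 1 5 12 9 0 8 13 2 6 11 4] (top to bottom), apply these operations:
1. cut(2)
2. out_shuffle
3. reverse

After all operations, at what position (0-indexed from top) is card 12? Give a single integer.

Answer: 7

Derivation:
After op 1 (cut(2)): [3 1 5 12 9 0 8 13 2 6 11 4 7 10]
After op 2 (out_shuffle): [3 13 1 2 5 6 12 11 9 4 0 7 8 10]
After op 3 (reverse): [10 8 7 0 4 9 11 12 6 5 2 1 13 3]
Card 12 is at position 7.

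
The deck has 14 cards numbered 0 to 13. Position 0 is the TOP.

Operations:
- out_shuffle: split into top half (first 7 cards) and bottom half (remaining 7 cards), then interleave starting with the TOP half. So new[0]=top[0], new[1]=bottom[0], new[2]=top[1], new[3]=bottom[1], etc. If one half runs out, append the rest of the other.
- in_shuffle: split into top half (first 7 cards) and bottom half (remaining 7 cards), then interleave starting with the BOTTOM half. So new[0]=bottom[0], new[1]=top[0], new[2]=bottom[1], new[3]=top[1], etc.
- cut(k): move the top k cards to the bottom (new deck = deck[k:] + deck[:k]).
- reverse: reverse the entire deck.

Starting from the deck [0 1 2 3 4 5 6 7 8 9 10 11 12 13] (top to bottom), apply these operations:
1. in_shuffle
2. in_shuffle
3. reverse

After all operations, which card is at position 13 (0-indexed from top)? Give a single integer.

Answer: 3

Derivation:
After op 1 (in_shuffle): [7 0 8 1 9 2 10 3 11 4 12 5 13 6]
After op 2 (in_shuffle): [3 7 11 0 4 8 12 1 5 9 13 2 6 10]
After op 3 (reverse): [10 6 2 13 9 5 1 12 8 4 0 11 7 3]
Position 13: card 3.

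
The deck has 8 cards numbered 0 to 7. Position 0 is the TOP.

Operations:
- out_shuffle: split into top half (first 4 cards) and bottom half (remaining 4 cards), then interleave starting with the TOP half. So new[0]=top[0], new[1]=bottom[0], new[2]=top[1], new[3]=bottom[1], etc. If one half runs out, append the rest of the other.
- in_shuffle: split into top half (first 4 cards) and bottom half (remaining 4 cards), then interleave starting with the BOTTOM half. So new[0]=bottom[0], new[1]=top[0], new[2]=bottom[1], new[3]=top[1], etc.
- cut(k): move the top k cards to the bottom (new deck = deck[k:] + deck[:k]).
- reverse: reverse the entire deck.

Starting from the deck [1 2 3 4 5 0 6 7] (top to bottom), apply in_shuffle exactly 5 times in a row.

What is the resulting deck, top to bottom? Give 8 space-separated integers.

After op 1 (in_shuffle): [5 1 0 2 6 3 7 4]
After op 2 (in_shuffle): [6 5 3 1 7 0 4 2]
After op 3 (in_shuffle): [7 6 0 5 4 3 2 1]
After op 4 (in_shuffle): [4 7 3 6 2 0 1 5]
After op 5 (in_shuffle): [2 4 0 7 1 3 5 6]

Answer: 2 4 0 7 1 3 5 6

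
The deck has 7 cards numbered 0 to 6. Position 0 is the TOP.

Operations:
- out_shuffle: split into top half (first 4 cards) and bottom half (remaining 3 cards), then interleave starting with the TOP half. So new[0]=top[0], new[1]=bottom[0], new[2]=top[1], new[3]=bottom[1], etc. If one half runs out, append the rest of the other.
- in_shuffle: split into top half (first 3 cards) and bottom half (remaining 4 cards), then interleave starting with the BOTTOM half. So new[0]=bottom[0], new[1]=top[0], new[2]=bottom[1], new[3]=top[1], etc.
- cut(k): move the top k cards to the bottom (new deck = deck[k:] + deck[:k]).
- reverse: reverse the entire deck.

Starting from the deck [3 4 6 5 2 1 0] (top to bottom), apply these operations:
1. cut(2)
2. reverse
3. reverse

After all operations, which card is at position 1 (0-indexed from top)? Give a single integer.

After op 1 (cut(2)): [6 5 2 1 0 3 4]
After op 2 (reverse): [4 3 0 1 2 5 6]
After op 3 (reverse): [6 5 2 1 0 3 4]
Position 1: card 5.

Answer: 5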